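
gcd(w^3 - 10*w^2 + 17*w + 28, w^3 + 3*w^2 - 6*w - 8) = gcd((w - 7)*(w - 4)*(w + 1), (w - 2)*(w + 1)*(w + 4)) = w + 1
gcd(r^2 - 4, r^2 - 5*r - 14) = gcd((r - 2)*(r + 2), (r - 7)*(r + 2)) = r + 2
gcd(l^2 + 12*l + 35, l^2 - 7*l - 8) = 1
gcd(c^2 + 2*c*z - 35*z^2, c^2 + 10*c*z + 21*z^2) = c + 7*z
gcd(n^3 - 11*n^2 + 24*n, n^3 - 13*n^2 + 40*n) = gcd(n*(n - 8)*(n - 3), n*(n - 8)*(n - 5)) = n^2 - 8*n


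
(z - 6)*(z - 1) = z^2 - 7*z + 6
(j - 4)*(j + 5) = j^2 + j - 20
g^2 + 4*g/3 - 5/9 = (g - 1/3)*(g + 5/3)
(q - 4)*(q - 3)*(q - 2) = q^3 - 9*q^2 + 26*q - 24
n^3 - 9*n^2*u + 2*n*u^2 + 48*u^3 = (n - 8*u)*(n - 3*u)*(n + 2*u)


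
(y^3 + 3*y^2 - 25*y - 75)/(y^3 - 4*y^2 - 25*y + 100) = (y + 3)/(y - 4)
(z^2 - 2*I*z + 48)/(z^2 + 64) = (z + 6*I)/(z + 8*I)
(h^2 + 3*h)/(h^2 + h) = (h + 3)/(h + 1)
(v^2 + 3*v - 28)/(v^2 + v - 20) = (v + 7)/(v + 5)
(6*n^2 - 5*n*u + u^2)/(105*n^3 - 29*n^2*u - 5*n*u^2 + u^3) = (-2*n + u)/(-35*n^2 - 2*n*u + u^2)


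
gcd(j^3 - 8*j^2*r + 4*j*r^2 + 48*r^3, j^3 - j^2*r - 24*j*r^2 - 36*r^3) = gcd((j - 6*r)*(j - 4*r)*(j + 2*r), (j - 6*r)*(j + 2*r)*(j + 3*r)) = -j^2 + 4*j*r + 12*r^2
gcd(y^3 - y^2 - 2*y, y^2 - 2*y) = y^2 - 2*y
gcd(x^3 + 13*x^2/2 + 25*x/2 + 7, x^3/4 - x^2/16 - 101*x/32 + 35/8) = 1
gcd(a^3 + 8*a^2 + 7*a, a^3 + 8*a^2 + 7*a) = a^3 + 8*a^2 + 7*a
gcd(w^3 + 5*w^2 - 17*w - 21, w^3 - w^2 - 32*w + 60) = 1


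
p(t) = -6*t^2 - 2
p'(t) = -12*t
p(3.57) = -78.47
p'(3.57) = -42.84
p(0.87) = -6.54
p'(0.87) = -10.44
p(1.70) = -19.34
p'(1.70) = -20.40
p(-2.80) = -49.04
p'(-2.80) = 33.60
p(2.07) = -27.71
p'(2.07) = -24.84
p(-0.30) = -2.54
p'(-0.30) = 3.60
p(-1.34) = -12.77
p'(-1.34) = 16.08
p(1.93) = -24.35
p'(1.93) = -23.16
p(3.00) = -56.00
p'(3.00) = -36.00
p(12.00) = -866.00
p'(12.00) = -144.00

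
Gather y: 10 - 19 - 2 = -11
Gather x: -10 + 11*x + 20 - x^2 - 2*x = -x^2 + 9*x + 10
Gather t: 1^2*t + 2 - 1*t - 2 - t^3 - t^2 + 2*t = -t^3 - t^2 + 2*t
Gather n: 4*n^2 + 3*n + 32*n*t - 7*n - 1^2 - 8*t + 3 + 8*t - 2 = 4*n^2 + n*(32*t - 4)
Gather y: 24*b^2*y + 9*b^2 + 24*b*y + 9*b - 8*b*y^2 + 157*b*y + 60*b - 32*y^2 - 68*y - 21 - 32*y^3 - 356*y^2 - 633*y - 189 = 9*b^2 + 69*b - 32*y^3 + y^2*(-8*b - 388) + y*(24*b^2 + 181*b - 701) - 210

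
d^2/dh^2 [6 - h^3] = -6*h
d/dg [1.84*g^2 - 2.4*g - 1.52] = 3.68*g - 2.4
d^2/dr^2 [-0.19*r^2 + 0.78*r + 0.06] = -0.380000000000000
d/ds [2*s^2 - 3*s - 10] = 4*s - 3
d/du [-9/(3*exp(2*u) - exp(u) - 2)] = (54*exp(u) - 9)*exp(u)/(-3*exp(2*u) + exp(u) + 2)^2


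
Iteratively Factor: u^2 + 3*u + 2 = (u + 2)*(u + 1)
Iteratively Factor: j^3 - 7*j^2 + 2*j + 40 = (j + 2)*(j^2 - 9*j + 20) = (j - 4)*(j + 2)*(j - 5)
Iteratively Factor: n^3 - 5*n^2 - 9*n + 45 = (n + 3)*(n^2 - 8*n + 15) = (n - 3)*(n + 3)*(n - 5)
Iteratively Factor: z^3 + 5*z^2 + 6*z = (z + 3)*(z^2 + 2*z) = (z + 2)*(z + 3)*(z)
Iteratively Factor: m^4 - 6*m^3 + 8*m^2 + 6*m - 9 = (m - 3)*(m^3 - 3*m^2 - m + 3) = (m - 3)^2*(m^2 - 1) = (m - 3)^2*(m - 1)*(m + 1)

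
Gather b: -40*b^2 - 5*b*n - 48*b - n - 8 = -40*b^2 + b*(-5*n - 48) - n - 8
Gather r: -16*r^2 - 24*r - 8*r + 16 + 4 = -16*r^2 - 32*r + 20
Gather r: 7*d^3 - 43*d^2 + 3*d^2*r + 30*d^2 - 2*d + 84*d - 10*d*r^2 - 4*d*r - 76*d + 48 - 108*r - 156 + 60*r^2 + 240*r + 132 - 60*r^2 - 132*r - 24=7*d^3 - 13*d^2 - 10*d*r^2 + 6*d + r*(3*d^2 - 4*d)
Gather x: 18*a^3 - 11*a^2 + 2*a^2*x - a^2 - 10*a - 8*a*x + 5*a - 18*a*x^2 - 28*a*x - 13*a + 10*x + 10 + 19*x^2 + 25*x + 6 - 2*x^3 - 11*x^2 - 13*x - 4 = 18*a^3 - 12*a^2 - 18*a - 2*x^3 + x^2*(8 - 18*a) + x*(2*a^2 - 36*a + 22) + 12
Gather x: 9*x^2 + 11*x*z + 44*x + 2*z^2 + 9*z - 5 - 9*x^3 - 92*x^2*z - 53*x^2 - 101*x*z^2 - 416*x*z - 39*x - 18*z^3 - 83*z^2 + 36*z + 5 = -9*x^3 + x^2*(-92*z - 44) + x*(-101*z^2 - 405*z + 5) - 18*z^3 - 81*z^2 + 45*z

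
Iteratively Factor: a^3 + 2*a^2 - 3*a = (a - 1)*(a^2 + 3*a) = (a - 1)*(a + 3)*(a)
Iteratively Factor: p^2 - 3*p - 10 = (p + 2)*(p - 5)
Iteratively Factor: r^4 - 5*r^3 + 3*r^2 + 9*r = (r + 1)*(r^3 - 6*r^2 + 9*r) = r*(r + 1)*(r^2 - 6*r + 9) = r*(r - 3)*(r + 1)*(r - 3)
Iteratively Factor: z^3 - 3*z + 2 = (z + 2)*(z^2 - 2*z + 1) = (z - 1)*(z + 2)*(z - 1)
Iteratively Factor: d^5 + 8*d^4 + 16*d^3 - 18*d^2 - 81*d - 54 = (d + 3)*(d^4 + 5*d^3 + d^2 - 21*d - 18) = (d + 1)*(d + 3)*(d^3 + 4*d^2 - 3*d - 18) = (d + 1)*(d + 3)^2*(d^2 + d - 6) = (d - 2)*(d + 1)*(d + 3)^2*(d + 3)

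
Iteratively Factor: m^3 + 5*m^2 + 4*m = (m + 4)*(m^2 + m) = (m + 1)*(m + 4)*(m)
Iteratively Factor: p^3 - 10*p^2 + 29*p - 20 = (p - 1)*(p^2 - 9*p + 20) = (p - 5)*(p - 1)*(p - 4)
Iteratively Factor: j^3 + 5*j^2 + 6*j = (j + 3)*(j^2 + 2*j) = (j + 2)*(j + 3)*(j)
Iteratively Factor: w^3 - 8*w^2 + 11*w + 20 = (w + 1)*(w^2 - 9*w + 20) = (w - 5)*(w + 1)*(w - 4)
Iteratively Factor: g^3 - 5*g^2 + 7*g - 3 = (g - 1)*(g^2 - 4*g + 3) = (g - 1)^2*(g - 3)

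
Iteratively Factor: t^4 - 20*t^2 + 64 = (t - 2)*(t^3 + 2*t^2 - 16*t - 32) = (t - 4)*(t - 2)*(t^2 + 6*t + 8) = (t - 4)*(t - 2)*(t + 2)*(t + 4)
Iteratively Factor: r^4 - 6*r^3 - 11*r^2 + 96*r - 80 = (r + 4)*(r^3 - 10*r^2 + 29*r - 20) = (r - 5)*(r + 4)*(r^2 - 5*r + 4) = (r - 5)*(r - 4)*(r + 4)*(r - 1)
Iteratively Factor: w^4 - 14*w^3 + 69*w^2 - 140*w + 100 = (w - 5)*(w^3 - 9*w^2 + 24*w - 20) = (w - 5)*(w - 2)*(w^2 - 7*w + 10) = (w - 5)^2*(w - 2)*(w - 2)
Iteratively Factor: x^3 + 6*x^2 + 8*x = (x + 4)*(x^2 + 2*x) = x*(x + 4)*(x + 2)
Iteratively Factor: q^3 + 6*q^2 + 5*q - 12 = (q + 4)*(q^2 + 2*q - 3) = (q + 3)*(q + 4)*(q - 1)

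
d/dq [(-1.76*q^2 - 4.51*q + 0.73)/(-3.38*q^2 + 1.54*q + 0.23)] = (-17.9542*q^2 + 4.1252*q - 2.1615)/(11.4244*q^4 - 10.4104*q^3 + 0.8168*q^2 + 0.7084*q + 0.0529)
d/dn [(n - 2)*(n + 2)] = 2*n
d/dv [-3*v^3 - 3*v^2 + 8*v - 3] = -9*v^2 - 6*v + 8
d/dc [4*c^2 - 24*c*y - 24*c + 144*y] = 8*c - 24*y - 24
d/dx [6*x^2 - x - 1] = 12*x - 1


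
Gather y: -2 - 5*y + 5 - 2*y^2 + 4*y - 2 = -2*y^2 - y + 1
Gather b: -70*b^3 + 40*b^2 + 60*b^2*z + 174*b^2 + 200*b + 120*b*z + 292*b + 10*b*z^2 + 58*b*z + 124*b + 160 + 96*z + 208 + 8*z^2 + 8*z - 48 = -70*b^3 + b^2*(60*z + 214) + b*(10*z^2 + 178*z + 616) + 8*z^2 + 104*z + 320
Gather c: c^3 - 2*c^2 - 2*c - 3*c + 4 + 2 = c^3 - 2*c^2 - 5*c + 6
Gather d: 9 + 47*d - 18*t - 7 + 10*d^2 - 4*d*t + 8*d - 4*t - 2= 10*d^2 + d*(55 - 4*t) - 22*t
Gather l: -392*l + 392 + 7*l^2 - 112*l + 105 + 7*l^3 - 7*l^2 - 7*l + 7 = 7*l^3 - 511*l + 504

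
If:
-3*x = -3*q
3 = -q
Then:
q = -3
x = -3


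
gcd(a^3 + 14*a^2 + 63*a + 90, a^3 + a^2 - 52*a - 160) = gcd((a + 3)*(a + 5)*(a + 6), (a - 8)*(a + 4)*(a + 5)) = a + 5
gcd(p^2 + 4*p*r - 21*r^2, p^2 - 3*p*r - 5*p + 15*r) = p - 3*r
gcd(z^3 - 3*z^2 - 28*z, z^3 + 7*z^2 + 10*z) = z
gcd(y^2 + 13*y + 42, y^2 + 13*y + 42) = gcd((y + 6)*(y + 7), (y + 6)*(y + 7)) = y^2 + 13*y + 42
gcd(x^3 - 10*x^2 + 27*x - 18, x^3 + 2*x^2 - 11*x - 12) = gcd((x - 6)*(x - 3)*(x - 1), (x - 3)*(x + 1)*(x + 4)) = x - 3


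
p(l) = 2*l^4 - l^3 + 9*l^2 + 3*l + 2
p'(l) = 8*l^3 - 3*l^2 + 18*l + 3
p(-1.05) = 12.36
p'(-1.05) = -28.47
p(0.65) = 7.83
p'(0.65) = 15.63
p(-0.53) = 3.24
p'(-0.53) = -8.57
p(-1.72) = 46.06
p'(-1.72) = -77.54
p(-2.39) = 125.15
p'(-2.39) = -166.37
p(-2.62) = 168.14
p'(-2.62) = -208.63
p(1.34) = 26.22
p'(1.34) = 40.98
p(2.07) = 74.63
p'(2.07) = 98.36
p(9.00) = 13151.00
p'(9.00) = 5754.00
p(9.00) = 13151.00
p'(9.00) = 5754.00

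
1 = 1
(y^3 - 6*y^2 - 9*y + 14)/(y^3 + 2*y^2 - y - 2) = (y - 7)/(y + 1)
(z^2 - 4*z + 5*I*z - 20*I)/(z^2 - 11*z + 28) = (z + 5*I)/(z - 7)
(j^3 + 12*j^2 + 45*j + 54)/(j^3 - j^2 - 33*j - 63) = (j + 6)/(j - 7)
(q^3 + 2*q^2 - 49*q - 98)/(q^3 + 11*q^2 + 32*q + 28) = (q - 7)/(q + 2)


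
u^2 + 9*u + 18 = (u + 3)*(u + 6)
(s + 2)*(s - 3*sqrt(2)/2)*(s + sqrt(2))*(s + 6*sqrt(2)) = s^4 + 2*s^3 + 11*sqrt(2)*s^3/2 - 9*s^2 + 11*sqrt(2)*s^2 - 18*sqrt(2)*s - 18*s - 36*sqrt(2)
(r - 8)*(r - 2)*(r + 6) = r^3 - 4*r^2 - 44*r + 96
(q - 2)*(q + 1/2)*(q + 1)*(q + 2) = q^4 + 3*q^3/2 - 7*q^2/2 - 6*q - 2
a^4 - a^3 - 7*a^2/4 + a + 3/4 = (a - 3/2)*(a - 1)*(a + 1/2)*(a + 1)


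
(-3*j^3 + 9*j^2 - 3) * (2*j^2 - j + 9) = -6*j^5 + 21*j^4 - 36*j^3 + 75*j^2 + 3*j - 27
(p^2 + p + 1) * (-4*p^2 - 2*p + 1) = -4*p^4 - 6*p^3 - 5*p^2 - p + 1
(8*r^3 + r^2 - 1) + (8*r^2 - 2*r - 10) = 8*r^3 + 9*r^2 - 2*r - 11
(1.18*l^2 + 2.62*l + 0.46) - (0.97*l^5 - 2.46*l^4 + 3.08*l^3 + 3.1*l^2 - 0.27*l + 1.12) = -0.97*l^5 + 2.46*l^4 - 3.08*l^3 - 1.92*l^2 + 2.89*l - 0.66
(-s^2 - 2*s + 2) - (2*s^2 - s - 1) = -3*s^2 - s + 3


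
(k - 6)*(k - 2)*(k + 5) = k^3 - 3*k^2 - 28*k + 60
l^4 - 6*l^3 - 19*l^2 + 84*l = l*(l - 7)*(l - 3)*(l + 4)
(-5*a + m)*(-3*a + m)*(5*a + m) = 75*a^3 - 25*a^2*m - 3*a*m^2 + m^3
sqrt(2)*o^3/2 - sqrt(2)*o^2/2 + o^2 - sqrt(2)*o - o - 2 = (o - 2)*(o + 1)*(sqrt(2)*o/2 + 1)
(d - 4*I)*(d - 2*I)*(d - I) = d^3 - 7*I*d^2 - 14*d + 8*I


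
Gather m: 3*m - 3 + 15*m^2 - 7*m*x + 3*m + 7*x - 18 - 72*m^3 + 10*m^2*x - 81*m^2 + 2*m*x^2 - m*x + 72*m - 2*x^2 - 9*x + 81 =-72*m^3 + m^2*(10*x - 66) + m*(2*x^2 - 8*x + 78) - 2*x^2 - 2*x + 60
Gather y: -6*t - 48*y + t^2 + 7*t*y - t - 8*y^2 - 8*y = t^2 - 7*t - 8*y^2 + y*(7*t - 56)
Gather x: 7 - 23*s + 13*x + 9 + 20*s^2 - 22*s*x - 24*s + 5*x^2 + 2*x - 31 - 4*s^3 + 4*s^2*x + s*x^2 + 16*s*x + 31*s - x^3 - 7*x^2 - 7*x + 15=-4*s^3 + 20*s^2 - 16*s - x^3 + x^2*(s - 2) + x*(4*s^2 - 6*s + 8)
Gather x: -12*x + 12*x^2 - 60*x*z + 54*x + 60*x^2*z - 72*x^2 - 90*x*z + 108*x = x^2*(60*z - 60) + x*(150 - 150*z)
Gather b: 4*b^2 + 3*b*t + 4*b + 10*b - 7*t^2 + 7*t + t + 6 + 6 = 4*b^2 + b*(3*t + 14) - 7*t^2 + 8*t + 12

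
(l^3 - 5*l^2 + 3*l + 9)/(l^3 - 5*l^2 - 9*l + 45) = (l^2 - 2*l - 3)/(l^2 - 2*l - 15)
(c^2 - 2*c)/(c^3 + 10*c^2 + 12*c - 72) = c/(c^2 + 12*c + 36)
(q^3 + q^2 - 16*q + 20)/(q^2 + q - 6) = (q^2 + 3*q - 10)/(q + 3)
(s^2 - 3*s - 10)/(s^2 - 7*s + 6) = (s^2 - 3*s - 10)/(s^2 - 7*s + 6)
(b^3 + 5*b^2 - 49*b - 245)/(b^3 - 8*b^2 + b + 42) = (b^2 + 12*b + 35)/(b^2 - b - 6)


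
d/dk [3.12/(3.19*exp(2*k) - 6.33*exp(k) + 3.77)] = (19.7496 - 19.9056*exp(k))*exp(k)/(3.19*exp(2*k) - 6.33*exp(k) + 3.77)^2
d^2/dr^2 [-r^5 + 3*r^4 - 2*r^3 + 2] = 4*r*(-5*r^2 + 9*r - 3)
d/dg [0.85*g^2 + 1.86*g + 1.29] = 1.7*g + 1.86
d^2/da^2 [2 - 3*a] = 0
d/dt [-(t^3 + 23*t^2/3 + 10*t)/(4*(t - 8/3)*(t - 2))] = (-9*t^4 + 84*t^3 + 268*t^2 - 736*t - 480)/(4*(9*t^4 - 84*t^3 + 292*t^2 - 448*t + 256))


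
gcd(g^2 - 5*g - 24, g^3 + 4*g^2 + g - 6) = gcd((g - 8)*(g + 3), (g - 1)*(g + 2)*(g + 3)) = g + 3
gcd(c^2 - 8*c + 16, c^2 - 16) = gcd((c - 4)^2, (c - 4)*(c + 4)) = c - 4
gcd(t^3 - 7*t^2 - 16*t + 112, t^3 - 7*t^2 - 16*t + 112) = t^3 - 7*t^2 - 16*t + 112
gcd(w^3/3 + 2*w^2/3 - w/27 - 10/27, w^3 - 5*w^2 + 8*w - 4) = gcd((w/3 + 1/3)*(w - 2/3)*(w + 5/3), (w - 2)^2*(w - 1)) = 1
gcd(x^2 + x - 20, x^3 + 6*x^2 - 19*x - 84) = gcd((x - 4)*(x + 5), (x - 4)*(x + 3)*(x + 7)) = x - 4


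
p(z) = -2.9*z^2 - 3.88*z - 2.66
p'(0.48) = -6.66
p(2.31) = -27.10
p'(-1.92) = 7.26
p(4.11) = -67.59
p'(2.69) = -19.48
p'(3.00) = -21.28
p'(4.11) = -27.72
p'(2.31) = -17.28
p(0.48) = -5.19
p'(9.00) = -56.08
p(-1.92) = -5.90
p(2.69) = -34.08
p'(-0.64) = -0.17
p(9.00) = -272.48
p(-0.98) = -1.64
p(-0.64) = -1.36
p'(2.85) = -20.41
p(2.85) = -37.27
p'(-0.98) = 1.80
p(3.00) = -40.40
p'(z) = -5.8*z - 3.88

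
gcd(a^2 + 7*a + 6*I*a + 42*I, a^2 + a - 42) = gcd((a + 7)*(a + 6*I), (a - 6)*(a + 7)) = a + 7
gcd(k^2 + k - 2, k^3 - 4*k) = k + 2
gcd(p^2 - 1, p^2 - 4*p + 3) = p - 1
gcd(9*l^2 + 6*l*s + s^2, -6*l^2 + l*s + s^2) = 3*l + s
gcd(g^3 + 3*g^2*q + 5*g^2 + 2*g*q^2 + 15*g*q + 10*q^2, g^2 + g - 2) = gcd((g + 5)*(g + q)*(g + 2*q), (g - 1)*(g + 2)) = 1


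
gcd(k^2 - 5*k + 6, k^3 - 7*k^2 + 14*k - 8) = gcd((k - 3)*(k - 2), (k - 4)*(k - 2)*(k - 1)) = k - 2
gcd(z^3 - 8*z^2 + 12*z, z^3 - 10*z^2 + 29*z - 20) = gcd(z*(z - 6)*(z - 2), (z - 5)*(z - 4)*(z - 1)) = 1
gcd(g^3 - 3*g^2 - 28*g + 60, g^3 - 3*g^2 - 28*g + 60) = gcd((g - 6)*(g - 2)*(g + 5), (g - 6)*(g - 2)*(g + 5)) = g^3 - 3*g^2 - 28*g + 60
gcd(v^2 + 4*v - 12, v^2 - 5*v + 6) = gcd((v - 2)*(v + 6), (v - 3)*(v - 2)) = v - 2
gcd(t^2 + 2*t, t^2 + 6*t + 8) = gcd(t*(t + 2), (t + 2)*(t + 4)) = t + 2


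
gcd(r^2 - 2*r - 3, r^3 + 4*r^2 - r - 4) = r + 1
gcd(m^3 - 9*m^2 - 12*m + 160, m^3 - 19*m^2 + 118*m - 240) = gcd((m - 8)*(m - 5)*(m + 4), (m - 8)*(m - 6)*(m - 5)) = m^2 - 13*m + 40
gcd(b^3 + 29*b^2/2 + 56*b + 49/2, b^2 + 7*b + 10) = 1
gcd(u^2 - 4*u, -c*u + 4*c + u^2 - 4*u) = u - 4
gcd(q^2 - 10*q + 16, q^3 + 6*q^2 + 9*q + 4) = 1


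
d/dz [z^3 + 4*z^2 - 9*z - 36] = 3*z^2 + 8*z - 9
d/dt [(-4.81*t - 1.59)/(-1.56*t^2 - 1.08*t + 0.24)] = (7.5036*t^2 + 5.1948*t - (3.12*t + 1.08)*(4.81*t + 1.59) - 1.1544)/(1.56*t^2 + 1.08*t - 0.24)^2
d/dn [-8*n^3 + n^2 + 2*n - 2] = -24*n^2 + 2*n + 2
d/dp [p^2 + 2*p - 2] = 2*p + 2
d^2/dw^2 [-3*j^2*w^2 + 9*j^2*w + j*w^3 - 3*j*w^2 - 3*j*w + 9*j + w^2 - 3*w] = -6*j^2 + 6*j*w - 6*j + 2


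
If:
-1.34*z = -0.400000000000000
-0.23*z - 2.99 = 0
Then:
No Solution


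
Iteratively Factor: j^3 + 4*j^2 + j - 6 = (j + 2)*(j^2 + 2*j - 3) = (j - 1)*(j + 2)*(j + 3)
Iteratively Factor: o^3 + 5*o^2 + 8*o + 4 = (o + 2)*(o^2 + 3*o + 2) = (o + 1)*(o + 2)*(o + 2)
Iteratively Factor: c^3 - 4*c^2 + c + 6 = (c - 2)*(c^2 - 2*c - 3) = (c - 2)*(c + 1)*(c - 3)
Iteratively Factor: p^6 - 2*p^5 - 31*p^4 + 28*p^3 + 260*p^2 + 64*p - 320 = (p + 4)*(p^5 - 6*p^4 - 7*p^3 + 56*p^2 + 36*p - 80) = (p - 1)*(p + 4)*(p^4 - 5*p^3 - 12*p^2 + 44*p + 80) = (p - 1)*(p + 2)*(p + 4)*(p^3 - 7*p^2 + 2*p + 40) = (p - 5)*(p - 1)*(p + 2)*(p + 4)*(p^2 - 2*p - 8) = (p - 5)*(p - 4)*(p - 1)*(p + 2)*(p + 4)*(p + 2)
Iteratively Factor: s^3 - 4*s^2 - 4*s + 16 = (s - 4)*(s^2 - 4) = (s - 4)*(s - 2)*(s + 2)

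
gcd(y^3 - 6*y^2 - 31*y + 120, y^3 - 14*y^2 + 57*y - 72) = y^2 - 11*y + 24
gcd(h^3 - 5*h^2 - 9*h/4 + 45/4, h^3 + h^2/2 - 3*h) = h - 3/2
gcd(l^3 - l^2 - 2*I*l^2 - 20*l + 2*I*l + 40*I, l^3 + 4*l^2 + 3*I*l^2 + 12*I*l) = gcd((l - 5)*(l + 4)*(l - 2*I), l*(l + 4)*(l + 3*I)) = l + 4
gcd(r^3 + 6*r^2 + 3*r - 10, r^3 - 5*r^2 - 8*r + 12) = r^2 + r - 2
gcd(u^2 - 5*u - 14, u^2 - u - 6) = u + 2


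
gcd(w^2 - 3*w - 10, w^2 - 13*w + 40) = w - 5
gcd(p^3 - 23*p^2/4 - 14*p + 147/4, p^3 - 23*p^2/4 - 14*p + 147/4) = p^3 - 23*p^2/4 - 14*p + 147/4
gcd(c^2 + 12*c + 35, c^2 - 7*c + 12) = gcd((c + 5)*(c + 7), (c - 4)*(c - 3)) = 1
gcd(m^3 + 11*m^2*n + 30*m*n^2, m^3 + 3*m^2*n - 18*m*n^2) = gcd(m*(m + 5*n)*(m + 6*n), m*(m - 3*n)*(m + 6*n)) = m^2 + 6*m*n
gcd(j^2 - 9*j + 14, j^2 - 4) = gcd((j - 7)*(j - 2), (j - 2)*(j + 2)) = j - 2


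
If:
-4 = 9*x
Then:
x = -4/9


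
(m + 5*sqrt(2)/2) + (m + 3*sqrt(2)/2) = 2*m + 4*sqrt(2)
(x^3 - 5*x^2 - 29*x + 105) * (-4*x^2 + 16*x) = -4*x^5 + 36*x^4 + 36*x^3 - 884*x^2 + 1680*x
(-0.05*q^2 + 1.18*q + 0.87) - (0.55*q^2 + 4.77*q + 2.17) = -0.6*q^2 - 3.59*q - 1.3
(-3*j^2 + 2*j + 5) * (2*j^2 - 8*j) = -6*j^4 + 28*j^3 - 6*j^2 - 40*j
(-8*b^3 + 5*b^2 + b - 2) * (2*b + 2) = -16*b^4 - 6*b^3 + 12*b^2 - 2*b - 4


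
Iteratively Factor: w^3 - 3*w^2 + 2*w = (w)*(w^2 - 3*w + 2) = w*(w - 2)*(w - 1)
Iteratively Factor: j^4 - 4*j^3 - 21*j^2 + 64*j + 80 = (j - 4)*(j^3 - 21*j - 20) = (j - 5)*(j - 4)*(j^2 + 5*j + 4) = (j - 5)*(j - 4)*(j + 4)*(j + 1)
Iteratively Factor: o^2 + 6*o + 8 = (o + 2)*(o + 4)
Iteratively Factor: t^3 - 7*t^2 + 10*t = (t - 5)*(t^2 - 2*t) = (t - 5)*(t - 2)*(t)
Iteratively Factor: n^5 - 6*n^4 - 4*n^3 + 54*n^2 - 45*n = (n)*(n^4 - 6*n^3 - 4*n^2 + 54*n - 45) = n*(n + 3)*(n^3 - 9*n^2 + 23*n - 15) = n*(n - 3)*(n + 3)*(n^2 - 6*n + 5) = n*(n - 3)*(n - 1)*(n + 3)*(n - 5)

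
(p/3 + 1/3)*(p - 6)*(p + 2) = p^3/3 - p^2 - 16*p/3 - 4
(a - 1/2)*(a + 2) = a^2 + 3*a/2 - 1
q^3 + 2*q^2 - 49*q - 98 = (q - 7)*(q + 2)*(q + 7)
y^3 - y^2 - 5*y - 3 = (y - 3)*(y + 1)^2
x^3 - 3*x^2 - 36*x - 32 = (x - 8)*(x + 1)*(x + 4)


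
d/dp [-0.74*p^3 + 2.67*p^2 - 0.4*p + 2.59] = -2.22*p^2 + 5.34*p - 0.4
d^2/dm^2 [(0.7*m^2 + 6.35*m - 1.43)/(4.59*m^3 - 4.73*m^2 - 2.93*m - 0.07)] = (29.49534*m^6 + 802.69461*m^5 - 1132.221726*m^4 + 935.421416*m^3 - 53.477196*m^2 - 134.281026*m - 26.203778)/(96.702579*m^9 - 298.956339*m^8 + 122.886234*m^7 + 271.425988*m^6 - 69.325224*m^5 - 120.869586*m^4 - 30.907022*m^3 - 1.87236*m^2 - 0.043071*m - 0.000343)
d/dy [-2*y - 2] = -2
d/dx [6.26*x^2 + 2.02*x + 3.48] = 12.52*x + 2.02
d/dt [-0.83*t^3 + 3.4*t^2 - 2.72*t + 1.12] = -2.49*t^2 + 6.8*t - 2.72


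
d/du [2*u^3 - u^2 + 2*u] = 6*u^2 - 2*u + 2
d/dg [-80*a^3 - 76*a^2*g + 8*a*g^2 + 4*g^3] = -76*a^2 + 16*a*g + 12*g^2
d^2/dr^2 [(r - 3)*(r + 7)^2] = 6*r + 22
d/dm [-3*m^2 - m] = -6*m - 1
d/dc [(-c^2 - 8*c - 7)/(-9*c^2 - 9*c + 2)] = (-63*c^2 - 130*c - 79)/(81*c^4 + 162*c^3 + 45*c^2 - 36*c + 4)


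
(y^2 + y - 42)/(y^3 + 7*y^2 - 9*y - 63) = (y - 6)/(y^2 - 9)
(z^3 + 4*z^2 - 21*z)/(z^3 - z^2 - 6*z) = (z + 7)/(z + 2)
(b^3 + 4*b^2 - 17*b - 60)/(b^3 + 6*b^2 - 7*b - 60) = (b^2 - b - 12)/(b^2 + b - 12)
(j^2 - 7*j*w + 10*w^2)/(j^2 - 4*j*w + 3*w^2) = (j^2 - 7*j*w + 10*w^2)/(j^2 - 4*j*w + 3*w^2)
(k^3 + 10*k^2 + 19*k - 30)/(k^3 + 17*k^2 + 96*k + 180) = (k - 1)/(k + 6)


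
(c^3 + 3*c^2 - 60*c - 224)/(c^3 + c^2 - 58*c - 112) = (c + 4)/(c + 2)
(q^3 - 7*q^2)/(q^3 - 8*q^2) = (q - 7)/(q - 8)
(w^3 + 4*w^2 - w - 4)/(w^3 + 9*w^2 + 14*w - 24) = (w + 1)/(w + 6)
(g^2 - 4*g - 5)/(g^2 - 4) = (g^2 - 4*g - 5)/(g^2 - 4)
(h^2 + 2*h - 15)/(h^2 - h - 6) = (h + 5)/(h + 2)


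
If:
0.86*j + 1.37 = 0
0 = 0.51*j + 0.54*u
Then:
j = -1.59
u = 1.50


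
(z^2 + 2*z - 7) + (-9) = z^2 + 2*z - 16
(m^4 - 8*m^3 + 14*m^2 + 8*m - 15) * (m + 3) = m^5 - 5*m^4 - 10*m^3 + 50*m^2 + 9*m - 45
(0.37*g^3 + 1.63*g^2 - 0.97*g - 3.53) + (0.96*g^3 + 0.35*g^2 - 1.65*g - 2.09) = 1.33*g^3 + 1.98*g^2 - 2.62*g - 5.62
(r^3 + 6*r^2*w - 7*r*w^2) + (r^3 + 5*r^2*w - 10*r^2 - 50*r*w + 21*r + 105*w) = 2*r^3 + 11*r^2*w - 10*r^2 - 7*r*w^2 - 50*r*w + 21*r + 105*w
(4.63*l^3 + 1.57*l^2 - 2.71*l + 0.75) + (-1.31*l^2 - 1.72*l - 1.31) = 4.63*l^3 + 0.26*l^2 - 4.43*l - 0.56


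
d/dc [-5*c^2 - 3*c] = -10*c - 3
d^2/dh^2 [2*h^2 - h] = 4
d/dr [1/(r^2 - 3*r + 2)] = (3 - 2*r)/(r^2 - 3*r + 2)^2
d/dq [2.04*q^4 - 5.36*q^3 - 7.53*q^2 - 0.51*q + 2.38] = 8.16*q^3 - 16.08*q^2 - 15.06*q - 0.51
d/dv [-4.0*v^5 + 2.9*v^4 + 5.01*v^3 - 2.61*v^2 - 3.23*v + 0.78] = -20.0*v^4 + 11.6*v^3 + 15.03*v^2 - 5.22*v - 3.23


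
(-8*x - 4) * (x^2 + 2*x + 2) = -8*x^3 - 20*x^2 - 24*x - 8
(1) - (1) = 0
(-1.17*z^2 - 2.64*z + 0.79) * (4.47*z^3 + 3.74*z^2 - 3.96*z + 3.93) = -5.2299*z^5 - 16.1766*z^4 - 1.7091*z^3 + 8.8109*z^2 - 13.5036*z + 3.1047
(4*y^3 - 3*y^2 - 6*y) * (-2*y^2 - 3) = -8*y^5 + 6*y^4 + 9*y^2 + 18*y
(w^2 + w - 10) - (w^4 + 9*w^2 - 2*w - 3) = -w^4 - 8*w^2 + 3*w - 7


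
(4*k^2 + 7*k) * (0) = 0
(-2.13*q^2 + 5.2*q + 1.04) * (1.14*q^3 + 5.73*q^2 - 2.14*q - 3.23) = -2.4282*q^5 - 6.2769*q^4 + 35.5398*q^3 + 1.7111*q^2 - 19.0216*q - 3.3592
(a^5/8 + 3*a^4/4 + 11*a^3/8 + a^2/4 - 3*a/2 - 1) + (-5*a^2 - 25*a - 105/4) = a^5/8 + 3*a^4/4 + 11*a^3/8 - 19*a^2/4 - 53*a/2 - 109/4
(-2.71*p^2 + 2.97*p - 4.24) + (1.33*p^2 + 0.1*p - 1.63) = -1.38*p^2 + 3.07*p - 5.87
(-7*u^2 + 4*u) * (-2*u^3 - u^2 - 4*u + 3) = 14*u^5 - u^4 + 24*u^3 - 37*u^2 + 12*u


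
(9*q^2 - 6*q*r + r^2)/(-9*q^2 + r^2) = (-3*q + r)/(3*q + r)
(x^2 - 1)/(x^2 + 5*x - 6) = (x + 1)/(x + 6)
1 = 1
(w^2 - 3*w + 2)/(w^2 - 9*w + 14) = (w - 1)/(w - 7)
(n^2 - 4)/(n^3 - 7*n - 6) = (n - 2)/(n^2 - 2*n - 3)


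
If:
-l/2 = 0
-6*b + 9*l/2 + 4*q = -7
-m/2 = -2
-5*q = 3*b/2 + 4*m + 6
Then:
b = -53/36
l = 0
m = 4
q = -95/24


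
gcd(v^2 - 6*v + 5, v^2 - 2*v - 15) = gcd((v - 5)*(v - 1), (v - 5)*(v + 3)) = v - 5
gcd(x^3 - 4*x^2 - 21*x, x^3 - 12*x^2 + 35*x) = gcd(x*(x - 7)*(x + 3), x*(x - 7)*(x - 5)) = x^2 - 7*x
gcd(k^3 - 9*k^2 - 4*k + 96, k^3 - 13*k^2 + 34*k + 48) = k - 8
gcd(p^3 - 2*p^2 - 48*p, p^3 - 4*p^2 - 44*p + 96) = p^2 - 2*p - 48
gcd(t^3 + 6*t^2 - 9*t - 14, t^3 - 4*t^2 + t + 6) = t^2 - t - 2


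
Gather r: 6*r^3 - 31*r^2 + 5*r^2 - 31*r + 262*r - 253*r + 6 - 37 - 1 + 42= 6*r^3 - 26*r^2 - 22*r + 10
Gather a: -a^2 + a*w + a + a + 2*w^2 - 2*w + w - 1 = -a^2 + a*(w + 2) + 2*w^2 - w - 1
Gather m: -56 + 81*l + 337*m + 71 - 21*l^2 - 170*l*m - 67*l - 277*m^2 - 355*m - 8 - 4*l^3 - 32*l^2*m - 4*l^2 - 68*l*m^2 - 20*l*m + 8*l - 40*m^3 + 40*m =-4*l^3 - 25*l^2 + 22*l - 40*m^3 + m^2*(-68*l - 277) + m*(-32*l^2 - 190*l + 22) + 7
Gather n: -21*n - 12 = -21*n - 12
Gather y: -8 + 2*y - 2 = 2*y - 10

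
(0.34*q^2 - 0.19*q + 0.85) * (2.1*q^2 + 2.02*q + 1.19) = 0.714*q^4 + 0.2878*q^3 + 1.8058*q^2 + 1.4909*q + 1.0115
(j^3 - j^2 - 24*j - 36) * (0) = 0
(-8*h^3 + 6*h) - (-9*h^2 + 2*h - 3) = -8*h^3 + 9*h^2 + 4*h + 3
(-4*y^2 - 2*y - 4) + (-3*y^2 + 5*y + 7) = -7*y^2 + 3*y + 3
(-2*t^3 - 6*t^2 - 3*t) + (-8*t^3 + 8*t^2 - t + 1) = -10*t^3 + 2*t^2 - 4*t + 1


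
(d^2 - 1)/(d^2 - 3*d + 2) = (d + 1)/(d - 2)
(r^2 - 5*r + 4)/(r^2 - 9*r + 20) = (r - 1)/(r - 5)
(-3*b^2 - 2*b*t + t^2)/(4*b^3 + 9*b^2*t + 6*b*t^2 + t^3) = (-3*b + t)/(4*b^2 + 5*b*t + t^2)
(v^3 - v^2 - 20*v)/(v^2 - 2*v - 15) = v*(v + 4)/(v + 3)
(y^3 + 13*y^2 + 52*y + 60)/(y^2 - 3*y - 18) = (y^3 + 13*y^2 + 52*y + 60)/(y^2 - 3*y - 18)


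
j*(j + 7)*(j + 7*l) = j^3 + 7*j^2*l + 7*j^2 + 49*j*l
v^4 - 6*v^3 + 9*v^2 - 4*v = v*(v - 4)*(v - 1)^2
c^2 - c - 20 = (c - 5)*(c + 4)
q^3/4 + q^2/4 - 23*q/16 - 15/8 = (q/4 + 1/2)*(q - 5/2)*(q + 3/2)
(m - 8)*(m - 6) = m^2 - 14*m + 48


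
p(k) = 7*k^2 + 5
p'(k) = 14*k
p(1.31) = 17.01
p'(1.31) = 18.34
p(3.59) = 95.22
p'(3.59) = 50.26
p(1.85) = 28.96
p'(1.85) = 25.90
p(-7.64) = 413.59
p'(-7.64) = -106.96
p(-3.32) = 82.16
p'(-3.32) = -46.48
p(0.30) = 5.63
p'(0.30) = 4.20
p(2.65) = 54.16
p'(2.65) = 37.10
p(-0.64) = 7.87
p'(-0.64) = -8.96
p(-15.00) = 1580.00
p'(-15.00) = -210.00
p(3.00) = 68.00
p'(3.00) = 42.00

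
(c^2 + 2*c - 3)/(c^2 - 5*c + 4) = (c + 3)/(c - 4)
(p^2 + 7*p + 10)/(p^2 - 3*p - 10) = (p + 5)/(p - 5)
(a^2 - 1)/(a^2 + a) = (a - 1)/a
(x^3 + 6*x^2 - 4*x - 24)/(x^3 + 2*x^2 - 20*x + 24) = (x + 2)/(x - 2)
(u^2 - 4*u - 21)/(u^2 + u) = (u^2 - 4*u - 21)/(u*(u + 1))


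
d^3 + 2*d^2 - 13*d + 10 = (d - 2)*(d - 1)*(d + 5)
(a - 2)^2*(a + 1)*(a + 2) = a^4 - a^3 - 6*a^2 + 4*a + 8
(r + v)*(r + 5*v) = r^2 + 6*r*v + 5*v^2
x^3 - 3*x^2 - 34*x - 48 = (x - 8)*(x + 2)*(x + 3)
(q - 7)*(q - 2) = q^2 - 9*q + 14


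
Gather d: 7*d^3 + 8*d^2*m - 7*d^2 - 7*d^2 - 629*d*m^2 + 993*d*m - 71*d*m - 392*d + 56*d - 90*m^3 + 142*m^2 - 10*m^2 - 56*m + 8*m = 7*d^3 + d^2*(8*m - 14) + d*(-629*m^2 + 922*m - 336) - 90*m^3 + 132*m^2 - 48*m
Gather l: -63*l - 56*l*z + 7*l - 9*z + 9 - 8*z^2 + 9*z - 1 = l*(-56*z - 56) - 8*z^2 + 8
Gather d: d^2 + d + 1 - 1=d^2 + d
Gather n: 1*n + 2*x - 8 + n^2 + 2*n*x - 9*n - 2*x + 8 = n^2 + n*(2*x - 8)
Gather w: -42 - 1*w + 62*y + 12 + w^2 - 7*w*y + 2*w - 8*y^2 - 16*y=w^2 + w*(1 - 7*y) - 8*y^2 + 46*y - 30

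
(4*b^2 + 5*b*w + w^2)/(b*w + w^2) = (4*b + w)/w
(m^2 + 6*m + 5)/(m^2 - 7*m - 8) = (m + 5)/(m - 8)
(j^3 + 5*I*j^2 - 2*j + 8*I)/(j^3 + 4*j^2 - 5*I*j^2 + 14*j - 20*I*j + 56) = (j^2 + 3*I*j + 4)/(j^2 + j*(4 - 7*I) - 28*I)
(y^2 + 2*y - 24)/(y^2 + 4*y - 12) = (y - 4)/(y - 2)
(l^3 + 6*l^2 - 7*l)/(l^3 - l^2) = (l + 7)/l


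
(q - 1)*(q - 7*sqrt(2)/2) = q^2 - 7*sqrt(2)*q/2 - q + 7*sqrt(2)/2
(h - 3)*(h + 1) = h^2 - 2*h - 3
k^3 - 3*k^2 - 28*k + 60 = (k - 6)*(k - 2)*(k + 5)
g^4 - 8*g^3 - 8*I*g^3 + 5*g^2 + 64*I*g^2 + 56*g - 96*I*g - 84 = (g - 6)*(g - 2)*(g - 7*I)*(g - I)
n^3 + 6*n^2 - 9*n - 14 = (n - 2)*(n + 1)*(n + 7)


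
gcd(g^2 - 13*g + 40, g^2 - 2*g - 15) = g - 5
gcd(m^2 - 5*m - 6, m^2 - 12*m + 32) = 1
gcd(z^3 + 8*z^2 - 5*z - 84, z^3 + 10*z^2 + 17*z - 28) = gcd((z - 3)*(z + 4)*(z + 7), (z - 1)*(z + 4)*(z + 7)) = z^2 + 11*z + 28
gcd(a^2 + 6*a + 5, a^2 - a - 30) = a + 5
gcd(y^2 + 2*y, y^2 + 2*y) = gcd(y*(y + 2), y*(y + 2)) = y^2 + 2*y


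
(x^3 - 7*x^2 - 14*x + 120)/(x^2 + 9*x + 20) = (x^2 - 11*x + 30)/(x + 5)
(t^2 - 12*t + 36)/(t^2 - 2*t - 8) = (-t^2 + 12*t - 36)/(-t^2 + 2*t + 8)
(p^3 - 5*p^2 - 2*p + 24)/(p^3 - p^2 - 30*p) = (-p^3 + 5*p^2 + 2*p - 24)/(p*(-p^2 + p + 30))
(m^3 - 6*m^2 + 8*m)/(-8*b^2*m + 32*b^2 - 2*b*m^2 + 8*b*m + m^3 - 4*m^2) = m*(2 - m)/(8*b^2 + 2*b*m - m^2)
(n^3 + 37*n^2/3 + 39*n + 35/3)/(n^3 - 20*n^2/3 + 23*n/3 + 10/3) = (n^2 + 12*n + 35)/(n^2 - 7*n + 10)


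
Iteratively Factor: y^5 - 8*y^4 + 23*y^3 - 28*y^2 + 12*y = (y - 2)*(y^4 - 6*y^3 + 11*y^2 - 6*y) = (y - 2)^2*(y^3 - 4*y^2 + 3*y) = y*(y - 2)^2*(y^2 - 4*y + 3) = y*(y - 3)*(y - 2)^2*(y - 1)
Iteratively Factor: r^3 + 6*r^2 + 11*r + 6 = (r + 3)*(r^2 + 3*r + 2) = (r + 1)*(r + 3)*(r + 2)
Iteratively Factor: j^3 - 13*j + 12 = (j + 4)*(j^2 - 4*j + 3) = (j - 1)*(j + 4)*(j - 3)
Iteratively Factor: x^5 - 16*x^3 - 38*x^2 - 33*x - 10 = (x + 1)*(x^4 - x^3 - 15*x^2 - 23*x - 10) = (x + 1)^2*(x^3 - 2*x^2 - 13*x - 10) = (x - 5)*(x + 1)^2*(x^2 + 3*x + 2) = (x - 5)*(x + 1)^3*(x + 2)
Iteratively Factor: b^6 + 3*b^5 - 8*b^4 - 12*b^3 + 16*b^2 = (b - 2)*(b^5 + 5*b^4 + 2*b^3 - 8*b^2) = (b - 2)*(b + 4)*(b^4 + b^3 - 2*b^2) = (b - 2)*(b + 2)*(b + 4)*(b^3 - b^2) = (b - 2)*(b - 1)*(b + 2)*(b + 4)*(b^2) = b*(b - 2)*(b - 1)*(b + 2)*(b + 4)*(b)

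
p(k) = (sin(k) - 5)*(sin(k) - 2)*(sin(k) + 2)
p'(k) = (sin(k) - 5)*(sin(k) - 2)*cos(k) + (sin(k) - 5)*(sin(k) + 2)*cos(k) + (sin(k) - 2)*(sin(k) + 2)*cos(k) = (3*sin(k)^2 - 10*sin(k) - 4)*cos(k)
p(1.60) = 12.00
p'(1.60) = 0.32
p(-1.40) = 18.13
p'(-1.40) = 1.49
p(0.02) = 19.92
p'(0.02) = -4.20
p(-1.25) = 18.44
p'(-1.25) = 2.58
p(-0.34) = 20.74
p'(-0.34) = -0.31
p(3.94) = 19.93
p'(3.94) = -3.28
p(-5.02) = 12.51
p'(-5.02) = -3.27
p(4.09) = 19.41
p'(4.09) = -3.56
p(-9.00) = 20.73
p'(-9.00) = -0.57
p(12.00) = 20.55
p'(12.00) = 1.88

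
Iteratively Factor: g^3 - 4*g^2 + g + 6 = (g - 2)*(g^2 - 2*g - 3) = (g - 2)*(g + 1)*(g - 3)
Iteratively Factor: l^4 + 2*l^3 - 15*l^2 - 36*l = (l + 3)*(l^3 - l^2 - 12*l) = l*(l + 3)*(l^2 - l - 12) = l*(l - 4)*(l + 3)*(l + 3)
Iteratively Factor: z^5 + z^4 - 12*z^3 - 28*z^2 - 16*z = (z)*(z^4 + z^3 - 12*z^2 - 28*z - 16) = z*(z + 1)*(z^3 - 12*z - 16) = z*(z - 4)*(z + 1)*(z^2 + 4*z + 4) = z*(z - 4)*(z + 1)*(z + 2)*(z + 2)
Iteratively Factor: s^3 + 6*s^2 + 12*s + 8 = (s + 2)*(s^2 + 4*s + 4) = (s + 2)^2*(s + 2)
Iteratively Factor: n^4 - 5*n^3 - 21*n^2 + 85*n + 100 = (n + 4)*(n^3 - 9*n^2 + 15*n + 25) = (n + 1)*(n + 4)*(n^2 - 10*n + 25) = (n - 5)*(n + 1)*(n + 4)*(n - 5)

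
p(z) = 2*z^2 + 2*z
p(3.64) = 33.78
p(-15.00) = 420.00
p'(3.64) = 16.56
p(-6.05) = 61.10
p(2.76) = 20.76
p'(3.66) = 16.64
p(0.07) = 0.15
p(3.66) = 34.11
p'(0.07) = 2.28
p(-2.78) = 9.90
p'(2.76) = 13.04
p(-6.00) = 60.00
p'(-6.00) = -22.00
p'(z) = 4*z + 2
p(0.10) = 0.22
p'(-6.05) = -22.20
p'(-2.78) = -9.12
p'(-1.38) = -3.52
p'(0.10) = 2.40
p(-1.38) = 1.05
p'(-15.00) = -58.00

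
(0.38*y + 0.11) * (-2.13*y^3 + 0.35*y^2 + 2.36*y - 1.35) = -0.8094*y^4 - 0.1013*y^3 + 0.9353*y^2 - 0.2534*y - 0.1485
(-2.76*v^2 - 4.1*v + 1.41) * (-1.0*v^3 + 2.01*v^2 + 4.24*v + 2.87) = 2.76*v^5 - 1.4476*v^4 - 21.3534*v^3 - 22.4711*v^2 - 5.7886*v + 4.0467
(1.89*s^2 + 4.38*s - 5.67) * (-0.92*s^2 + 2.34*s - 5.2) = -1.7388*s^4 + 0.392999999999999*s^3 + 5.6376*s^2 - 36.0438*s + 29.484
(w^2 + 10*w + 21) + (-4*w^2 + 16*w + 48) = -3*w^2 + 26*w + 69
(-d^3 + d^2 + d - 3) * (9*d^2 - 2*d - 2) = -9*d^5 + 11*d^4 + 9*d^3 - 31*d^2 + 4*d + 6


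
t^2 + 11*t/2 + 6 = (t + 3/2)*(t + 4)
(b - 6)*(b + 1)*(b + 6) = b^3 + b^2 - 36*b - 36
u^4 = u^4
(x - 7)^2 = x^2 - 14*x + 49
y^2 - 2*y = y*(y - 2)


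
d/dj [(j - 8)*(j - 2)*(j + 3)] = 3*j^2 - 14*j - 14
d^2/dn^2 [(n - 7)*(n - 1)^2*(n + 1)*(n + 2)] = 20*n^3 - 72*n^2 - 60*n + 40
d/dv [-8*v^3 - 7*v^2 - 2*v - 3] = -24*v^2 - 14*v - 2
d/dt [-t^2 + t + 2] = 1 - 2*t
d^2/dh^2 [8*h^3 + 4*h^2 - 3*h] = 48*h + 8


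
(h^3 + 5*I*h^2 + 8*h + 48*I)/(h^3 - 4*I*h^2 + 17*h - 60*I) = (h + 4*I)/(h - 5*I)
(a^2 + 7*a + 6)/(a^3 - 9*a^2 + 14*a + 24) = (a + 6)/(a^2 - 10*a + 24)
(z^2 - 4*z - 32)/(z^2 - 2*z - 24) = (z - 8)/(z - 6)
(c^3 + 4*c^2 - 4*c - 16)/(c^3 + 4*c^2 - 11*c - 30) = (c^2 + 2*c - 8)/(c^2 + 2*c - 15)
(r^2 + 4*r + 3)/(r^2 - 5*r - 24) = (r + 1)/(r - 8)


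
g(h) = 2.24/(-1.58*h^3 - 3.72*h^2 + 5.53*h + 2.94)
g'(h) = 2.24*(4.74*h^2 + 7.44*h - 5.53)/(-1.58*h^3 - 3.72*h^2 + 5.53*h + 2.94)^2 = (10.6176*h^2 + 16.6656*h - 12.3872)/(1.58*h^3 + 3.72*h^2 - 5.53*h - 2.94)^2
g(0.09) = 0.66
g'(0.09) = -0.93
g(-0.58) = -1.85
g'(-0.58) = -12.61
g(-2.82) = -0.33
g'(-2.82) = 0.54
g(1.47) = -1.13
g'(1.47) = 8.87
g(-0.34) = 3.24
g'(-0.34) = -35.15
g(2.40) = -0.08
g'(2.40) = 0.12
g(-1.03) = -0.45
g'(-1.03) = -0.74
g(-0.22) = 1.44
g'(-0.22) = -6.38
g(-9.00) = 0.00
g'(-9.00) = 0.00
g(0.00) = 0.76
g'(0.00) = -1.43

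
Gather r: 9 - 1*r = 9 - r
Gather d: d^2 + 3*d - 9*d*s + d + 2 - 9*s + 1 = d^2 + d*(4 - 9*s) - 9*s + 3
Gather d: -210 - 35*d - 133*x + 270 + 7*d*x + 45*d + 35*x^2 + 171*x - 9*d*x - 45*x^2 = d*(10 - 2*x) - 10*x^2 + 38*x + 60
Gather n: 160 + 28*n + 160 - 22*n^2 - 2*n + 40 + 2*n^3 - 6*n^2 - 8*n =2*n^3 - 28*n^2 + 18*n + 360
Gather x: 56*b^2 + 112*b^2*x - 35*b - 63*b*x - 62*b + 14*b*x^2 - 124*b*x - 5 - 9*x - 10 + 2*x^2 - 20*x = 56*b^2 - 97*b + x^2*(14*b + 2) + x*(112*b^2 - 187*b - 29) - 15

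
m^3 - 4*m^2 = m^2*(m - 4)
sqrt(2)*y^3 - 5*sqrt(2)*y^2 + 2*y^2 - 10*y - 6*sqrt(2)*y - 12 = (y - 6)*(y + sqrt(2))*(sqrt(2)*y + sqrt(2))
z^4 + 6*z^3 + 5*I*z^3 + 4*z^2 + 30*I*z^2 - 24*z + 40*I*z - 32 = (z + 2)*(z + 4)*(z + I)*(z + 4*I)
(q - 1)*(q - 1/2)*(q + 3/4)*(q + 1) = q^4 + q^3/4 - 11*q^2/8 - q/4 + 3/8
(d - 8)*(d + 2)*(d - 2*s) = d^3 - 2*d^2*s - 6*d^2 + 12*d*s - 16*d + 32*s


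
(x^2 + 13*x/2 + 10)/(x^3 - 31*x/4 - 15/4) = 2*(x + 4)/(2*x^2 - 5*x - 3)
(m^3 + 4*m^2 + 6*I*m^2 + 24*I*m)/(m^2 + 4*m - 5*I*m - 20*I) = m*(m + 6*I)/(m - 5*I)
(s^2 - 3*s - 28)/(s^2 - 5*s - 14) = (s + 4)/(s + 2)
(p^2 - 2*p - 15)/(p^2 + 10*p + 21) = (p - 5)/(p + 7)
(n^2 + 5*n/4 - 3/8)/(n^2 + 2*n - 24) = (8*n^2 + 10*n - 3)/(8*(n^2 + 2*n - 24))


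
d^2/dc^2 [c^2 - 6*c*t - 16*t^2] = 2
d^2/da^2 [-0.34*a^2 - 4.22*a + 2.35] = -0.680000000000000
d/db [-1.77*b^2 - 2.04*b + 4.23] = -3.54*b - 2.04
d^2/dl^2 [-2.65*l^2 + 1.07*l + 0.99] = -5.30000000000000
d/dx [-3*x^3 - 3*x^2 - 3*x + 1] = -9*x^2 - 6*x - 3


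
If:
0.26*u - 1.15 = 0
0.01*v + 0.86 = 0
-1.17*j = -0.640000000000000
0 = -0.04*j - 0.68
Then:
No Solution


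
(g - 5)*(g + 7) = g^2 + 2*g - 35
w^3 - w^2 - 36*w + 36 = (w - 6)*(w - 1)*(w + 6)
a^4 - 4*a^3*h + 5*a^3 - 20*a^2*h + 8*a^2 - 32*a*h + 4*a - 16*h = (a + 1)*(a + 2)^2*(a - 4*h)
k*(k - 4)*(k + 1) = k^3 - 3*k^2 - 4*k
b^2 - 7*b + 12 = (b - 4)*(b - 3)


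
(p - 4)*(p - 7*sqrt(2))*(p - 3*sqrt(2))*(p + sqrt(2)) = p^4 - 9*sqrt(2)*p^3 - 4*p^3 + 22*p^2 + 36*sqrt(2)*p^2 - 88*p + 42*sqrt(2)*p - 168*sqrt(2)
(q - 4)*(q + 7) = q^2 + 3*q - 28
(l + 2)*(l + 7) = l^2 + 9*l + 14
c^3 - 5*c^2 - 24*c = c*(c - 8)*(c + 3)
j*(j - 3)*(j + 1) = j^3 - 2*j^2 - 3*j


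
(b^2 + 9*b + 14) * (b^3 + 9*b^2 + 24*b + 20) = b^5 + 18*b^4 + 119*b^3 + 362*b^2 + 516*b + 280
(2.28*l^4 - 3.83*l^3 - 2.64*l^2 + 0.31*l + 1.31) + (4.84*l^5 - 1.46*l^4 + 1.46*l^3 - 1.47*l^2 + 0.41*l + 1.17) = 4.84*l^5 + 0.82*l^4 - 2.37*l^3 - 4.11*l^2 + 0.72*l + 2.48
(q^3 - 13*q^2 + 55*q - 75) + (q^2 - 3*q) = q^3 - 12*q^2 + 52*q - 75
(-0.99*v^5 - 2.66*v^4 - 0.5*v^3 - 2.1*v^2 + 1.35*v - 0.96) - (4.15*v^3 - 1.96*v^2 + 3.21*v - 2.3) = -0.99*v^5 - 2.66*v^4 - 4.65*v^3 - 0.14*v^2 - 1.86*v + 1.34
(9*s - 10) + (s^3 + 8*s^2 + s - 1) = s^3 + 8*s^2 + 10*s - 11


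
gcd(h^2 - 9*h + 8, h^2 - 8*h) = h - 8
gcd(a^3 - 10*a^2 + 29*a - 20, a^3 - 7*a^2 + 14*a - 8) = a^2 - 5*a + 4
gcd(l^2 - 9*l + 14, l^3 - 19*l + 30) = l - 2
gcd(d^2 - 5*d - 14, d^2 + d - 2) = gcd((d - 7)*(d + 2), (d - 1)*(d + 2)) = d + 2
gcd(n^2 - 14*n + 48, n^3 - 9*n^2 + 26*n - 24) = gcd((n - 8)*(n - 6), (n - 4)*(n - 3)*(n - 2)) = 1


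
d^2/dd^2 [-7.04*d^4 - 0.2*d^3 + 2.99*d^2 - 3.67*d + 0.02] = -84.48*d^2 - 1.2*d + 5.98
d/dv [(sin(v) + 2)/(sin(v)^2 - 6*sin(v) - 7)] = (-sin(v)^2 - 4*sin(v) + 5)*cos(v)/((sin(v) - 7)^2*(sin(v) + 1)^2)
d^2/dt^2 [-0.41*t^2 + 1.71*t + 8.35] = -0.820000000000000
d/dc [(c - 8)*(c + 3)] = 2*c - 5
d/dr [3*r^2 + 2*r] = 6*r + 2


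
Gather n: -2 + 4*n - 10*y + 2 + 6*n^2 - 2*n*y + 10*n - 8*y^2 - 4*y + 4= 6*n^2 + n*(14 - 2*y) - 8*y^2 - 14*y + 4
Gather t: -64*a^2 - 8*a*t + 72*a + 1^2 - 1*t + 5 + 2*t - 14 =-64*a^2 + 72*a + t*(1 - 8*a) - 8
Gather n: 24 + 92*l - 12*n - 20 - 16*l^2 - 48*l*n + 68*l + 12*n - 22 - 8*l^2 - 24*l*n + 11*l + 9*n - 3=-24*l^2 + 171*l + n*(9 - 72*l) - 21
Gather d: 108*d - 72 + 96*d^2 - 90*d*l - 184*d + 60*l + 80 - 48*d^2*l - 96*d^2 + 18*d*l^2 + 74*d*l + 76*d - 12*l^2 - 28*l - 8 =-48*d^2*l + d*(18*l^2 - 16*l) - 12*l^2 + 32*l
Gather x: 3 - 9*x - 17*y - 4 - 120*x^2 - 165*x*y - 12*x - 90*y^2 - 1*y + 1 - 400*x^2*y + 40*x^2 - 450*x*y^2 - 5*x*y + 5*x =x^2*(-400*y - 80) + x*(-450*y^2 - 170*y - 16) - 90*y^2 - 18*y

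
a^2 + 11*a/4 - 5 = (a - 5/4)*(a + 4)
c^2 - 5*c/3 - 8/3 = (c - 8/3)*(c + 1)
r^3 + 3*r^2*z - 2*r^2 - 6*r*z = r*(r - 2)*(r + 3*z)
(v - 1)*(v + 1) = v^2 - 1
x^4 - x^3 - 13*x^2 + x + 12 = (x - 4)*(x - 1)*(x + 1)*(x + 3)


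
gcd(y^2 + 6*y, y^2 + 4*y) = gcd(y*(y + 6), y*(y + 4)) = y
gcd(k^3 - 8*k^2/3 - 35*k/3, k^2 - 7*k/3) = k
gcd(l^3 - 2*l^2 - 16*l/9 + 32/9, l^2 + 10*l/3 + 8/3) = l + 4/3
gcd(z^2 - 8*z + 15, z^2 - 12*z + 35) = z - 5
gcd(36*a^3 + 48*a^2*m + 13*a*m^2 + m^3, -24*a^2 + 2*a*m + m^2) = 6*a + m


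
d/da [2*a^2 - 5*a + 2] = 4*a - 5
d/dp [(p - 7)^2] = 2*p - 14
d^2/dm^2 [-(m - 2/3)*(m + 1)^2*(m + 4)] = -12*m^2 - 32*m - 10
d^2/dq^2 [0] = 0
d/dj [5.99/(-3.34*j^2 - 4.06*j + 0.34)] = (40.0132*j + 24.3194)/(3.34*j^2 + 4.06*j - 0.34)^2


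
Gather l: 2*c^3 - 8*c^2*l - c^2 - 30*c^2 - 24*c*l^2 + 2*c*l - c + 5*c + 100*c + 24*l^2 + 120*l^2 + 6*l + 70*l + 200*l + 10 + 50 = 2*c^3 - 31*c^2 + 104*c + l^2*(144 - 24*c) + l*(-8*c^2 + 2*c + 276) + 60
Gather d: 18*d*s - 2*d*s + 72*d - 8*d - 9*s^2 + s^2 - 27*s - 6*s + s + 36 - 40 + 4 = d*(16*s + 64) - 8*s^2 - 32*s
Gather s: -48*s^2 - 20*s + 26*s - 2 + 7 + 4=-48*s^2 + 6*s + 9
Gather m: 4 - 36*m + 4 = 8 - 36*m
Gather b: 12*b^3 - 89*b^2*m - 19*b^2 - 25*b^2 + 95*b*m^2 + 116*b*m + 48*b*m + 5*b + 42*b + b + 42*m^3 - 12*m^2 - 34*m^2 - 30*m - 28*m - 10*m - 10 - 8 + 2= 12*b^3 + b^2*(-89*m - 44) + b*(95*m^2 + 164*m + 48) + 42*m^3 - 46*m^2 - 68*m - 16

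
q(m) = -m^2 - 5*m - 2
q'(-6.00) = 7.00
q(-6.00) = -8.00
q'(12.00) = -29.00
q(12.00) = -206.00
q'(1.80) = -8.60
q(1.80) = -14.24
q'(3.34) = -11.68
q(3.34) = -29.86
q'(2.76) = -10.52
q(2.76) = -23.42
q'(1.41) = -7.82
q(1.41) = -11.04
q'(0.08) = -5.16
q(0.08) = -2.41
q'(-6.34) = 7.68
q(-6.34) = -10.50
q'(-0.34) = -4.32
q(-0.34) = -0.42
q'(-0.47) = -4.06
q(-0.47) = 0.13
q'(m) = -2*m - 5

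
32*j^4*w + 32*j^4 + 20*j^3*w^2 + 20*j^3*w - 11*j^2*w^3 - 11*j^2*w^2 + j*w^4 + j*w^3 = (-8*j + w)*(-4*j + w)*(j + w)*(j*w + j)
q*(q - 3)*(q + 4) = q^3 + q^2 - 12*q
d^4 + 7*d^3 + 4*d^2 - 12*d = d*(d - 1)*(d + 2)*(d + 6)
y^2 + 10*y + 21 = (y + 3)*(y + 7)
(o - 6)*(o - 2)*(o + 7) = o^3 - o^2 - 44*o + 84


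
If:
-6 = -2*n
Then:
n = 3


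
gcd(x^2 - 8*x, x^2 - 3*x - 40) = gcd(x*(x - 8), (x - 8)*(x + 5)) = x - 8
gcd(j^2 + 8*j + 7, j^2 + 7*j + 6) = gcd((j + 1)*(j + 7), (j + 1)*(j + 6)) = j + 1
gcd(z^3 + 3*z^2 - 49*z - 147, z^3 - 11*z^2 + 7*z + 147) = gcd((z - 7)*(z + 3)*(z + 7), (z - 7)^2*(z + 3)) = z^2 - 4*z - 21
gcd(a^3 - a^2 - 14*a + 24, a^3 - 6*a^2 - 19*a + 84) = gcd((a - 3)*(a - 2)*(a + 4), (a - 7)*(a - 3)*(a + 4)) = a^2 + a - 12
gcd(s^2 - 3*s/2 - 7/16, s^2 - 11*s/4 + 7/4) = s - 7/4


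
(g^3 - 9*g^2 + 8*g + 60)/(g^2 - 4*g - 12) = g - 5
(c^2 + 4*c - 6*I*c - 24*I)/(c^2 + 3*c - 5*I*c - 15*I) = (c^2 + c*(4 - 6*I) - 24*I)/(c^2 + c*(3 - 5*I) - 15*I)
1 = 1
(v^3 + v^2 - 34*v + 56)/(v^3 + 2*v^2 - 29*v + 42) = (v - 4)/(v - 3)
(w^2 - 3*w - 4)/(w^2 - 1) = (w - 4)/(w - 1)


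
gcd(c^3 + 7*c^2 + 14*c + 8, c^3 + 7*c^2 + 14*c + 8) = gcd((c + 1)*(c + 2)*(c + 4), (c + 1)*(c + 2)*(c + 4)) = c^3 + 7*c^2 + 14*c + 8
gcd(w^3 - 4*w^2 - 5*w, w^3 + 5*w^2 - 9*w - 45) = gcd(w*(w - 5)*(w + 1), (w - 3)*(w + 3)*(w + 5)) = 1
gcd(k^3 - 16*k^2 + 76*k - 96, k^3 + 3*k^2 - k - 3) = 1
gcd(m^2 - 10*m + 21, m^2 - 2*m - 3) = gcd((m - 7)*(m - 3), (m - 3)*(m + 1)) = m - 3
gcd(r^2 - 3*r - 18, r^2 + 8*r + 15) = r + 3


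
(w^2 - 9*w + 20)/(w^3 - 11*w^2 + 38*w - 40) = 1/(w - 2)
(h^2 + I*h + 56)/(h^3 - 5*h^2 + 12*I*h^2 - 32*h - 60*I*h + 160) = (h - 7*I)/(h^2 + h*(-5 + 4*I) - 20*I)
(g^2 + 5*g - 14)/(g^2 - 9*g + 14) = (g + 7)/(g - 7)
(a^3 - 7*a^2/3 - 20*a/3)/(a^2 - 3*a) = (3*a^2 - 7*a - 20)/(3*(a - 3))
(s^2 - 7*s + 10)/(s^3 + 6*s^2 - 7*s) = (s^2 - 7*s + 10)/(s*(s^2 + 6*s - 7))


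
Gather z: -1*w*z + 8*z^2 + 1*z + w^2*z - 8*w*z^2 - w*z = z^2*(8 - 8*w) + z*(w^2 - 2*w + 1)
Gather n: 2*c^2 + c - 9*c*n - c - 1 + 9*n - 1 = 2*c^2 + n*(9 - 9*c) - 2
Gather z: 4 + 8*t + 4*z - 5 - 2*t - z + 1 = 6*t + 3*z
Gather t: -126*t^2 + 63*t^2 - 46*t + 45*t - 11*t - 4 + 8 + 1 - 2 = -63*t^2 - 12*t + 3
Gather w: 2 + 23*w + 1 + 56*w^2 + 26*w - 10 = 56*w^2 + 49*w - 7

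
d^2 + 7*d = d*(d + 7)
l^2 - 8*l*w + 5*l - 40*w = (l + 5)*(l - 8*w)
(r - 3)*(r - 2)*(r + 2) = r^3 - 3*r^2 - 4*r + 12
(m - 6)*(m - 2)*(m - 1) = m^3 - 9*m^2 + 20*m - 12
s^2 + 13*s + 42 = (s + 6)*(s + 7)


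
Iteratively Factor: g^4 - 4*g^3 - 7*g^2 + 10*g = (g - 1)*(g^3 - 3*g^2 - 10*g) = (g - 1)*(g + 2)*(g^2 - 5*g) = (g - 5)*(g - 1)*(g + 2)*(g)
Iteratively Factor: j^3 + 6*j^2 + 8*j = (j + 4)*(j^2 + 2*j) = (j + 2)*(j + 4)*(j)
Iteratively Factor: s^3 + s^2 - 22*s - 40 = (s - 5)*(s^2 + 6*s + 8) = (s - 5)*(s + 2)*(s + 4)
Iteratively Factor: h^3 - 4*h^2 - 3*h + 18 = (h - 3)*(h^2 - h - 6) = (h - 3)*(h + 2)*(h - 3)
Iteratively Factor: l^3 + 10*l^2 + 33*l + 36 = (l + 4)*(l^2 + 6*l + 9) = (l + 3)*(l + 4)*(l + 3)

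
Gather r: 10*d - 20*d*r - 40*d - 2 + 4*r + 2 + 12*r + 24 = -30*d + r*(16 - 20*d) + 24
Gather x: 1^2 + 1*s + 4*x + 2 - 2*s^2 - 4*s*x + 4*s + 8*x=-2*s^2 + 5*s + x*(12 - 4*s) + 3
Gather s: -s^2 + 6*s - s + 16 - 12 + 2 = -s^2 + 5*s + 6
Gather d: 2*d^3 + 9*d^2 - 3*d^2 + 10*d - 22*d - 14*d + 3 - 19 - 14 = 2*d^3 + 6*d^2 - 26*d - 30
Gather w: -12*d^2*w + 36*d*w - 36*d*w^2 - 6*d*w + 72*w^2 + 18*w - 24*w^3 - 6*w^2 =-24*w^3 + w^2*(66 - 36*d) + w*(-12*d^2 + 30*d + 18)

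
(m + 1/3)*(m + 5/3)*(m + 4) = m^3 + 6*m^2 + 77*m/9 + 20/9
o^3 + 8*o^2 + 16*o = o*(o + 4)^2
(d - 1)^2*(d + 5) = d^3 + 3*d^2 - 9*d + 5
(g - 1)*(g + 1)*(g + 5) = g^3 + 5*g^2 - g - 5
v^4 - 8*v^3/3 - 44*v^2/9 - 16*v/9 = v*(v - 4)*(v + 2/3)^2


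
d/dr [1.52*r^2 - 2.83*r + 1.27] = 3.04*r - 2.83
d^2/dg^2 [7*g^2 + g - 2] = 14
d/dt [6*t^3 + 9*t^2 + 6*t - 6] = 18*t^2 + 18*t + 6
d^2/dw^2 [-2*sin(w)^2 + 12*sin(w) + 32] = -12*sin(w) - 4*cos(2*w)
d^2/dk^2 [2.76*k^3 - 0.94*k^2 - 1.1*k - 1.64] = 16.56*k - 1.88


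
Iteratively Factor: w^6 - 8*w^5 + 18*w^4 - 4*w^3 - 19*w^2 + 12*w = (w + 1)*(w^5 - 9*w^4 + 27*w^3 - 31*w^2 + 12*w) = (w - 3)*(w + 1)*(w^4 - 6*w^3 + 9*w^2 - 4*w) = (w - 3)*(w - 1)*(w + 1)*(w^3 - 5*w^2 + 4*w) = (w - 3)*(w - 1)^2*(w + 1)*(w^2 - 4*w) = w*(w - 3)*(w - 1)^2*(w + 1)*(w - 4)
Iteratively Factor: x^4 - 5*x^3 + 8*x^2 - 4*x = (x - 1)*(x^3 - 4*x^2 + 4*x) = (x - 2)*(x - 1)*(x^2 - 2*x) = x*(x - 2)*(x - 1)*(x - 2)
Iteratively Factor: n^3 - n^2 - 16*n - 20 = (n + 2)*(n^2 - 3*n - 10) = (n - 5)*(n + 2)*(n + 2)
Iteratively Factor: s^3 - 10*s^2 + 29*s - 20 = (s - 4)*(s^2 - 6*s + 5) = (s - 5)*(s - 4)*(s - 1)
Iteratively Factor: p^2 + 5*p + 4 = (p + 4)*(p + 1)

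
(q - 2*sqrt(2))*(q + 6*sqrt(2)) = q^2 + 4*sqrt(2)*q - 24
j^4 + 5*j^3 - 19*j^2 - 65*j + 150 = (j - 3)*(j - 2)*(j + 5)^2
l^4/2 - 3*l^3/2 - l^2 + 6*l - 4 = (l/2 + 1)*(l - 2)^2*(l - 1)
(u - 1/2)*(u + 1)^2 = u^3 + 3*u^2/2 - 1/2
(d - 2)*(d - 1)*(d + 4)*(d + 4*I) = d^4 + d^3 + 4*I*d^3 - 10*d^2 + 4*I*d^2 + 8*d - 40*I*d + 32*I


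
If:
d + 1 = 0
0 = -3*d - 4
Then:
No Solution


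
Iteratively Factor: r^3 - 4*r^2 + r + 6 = (r - 2)*(r^2 - 2*r - 3) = (r - 3)*(r - 2)*(r + 1)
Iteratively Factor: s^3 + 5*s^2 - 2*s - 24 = (s - 2)*(s^2 + 7*s + 12) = (s - 2)*(s + 4)*(s + 3)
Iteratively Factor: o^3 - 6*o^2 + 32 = (o + 2)*(o^2 - 8*o + 16) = (o - 4)*(o + 2)*(o - 4)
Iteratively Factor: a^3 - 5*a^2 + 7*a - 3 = (a - 1)*(a^2 - 4*a + 3) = (a - 3)*(a - 1)*(a - 1)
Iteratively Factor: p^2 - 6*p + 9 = (p - 3)*(p - 3)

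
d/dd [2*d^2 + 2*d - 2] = 4*d + 2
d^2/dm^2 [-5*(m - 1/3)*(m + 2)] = -10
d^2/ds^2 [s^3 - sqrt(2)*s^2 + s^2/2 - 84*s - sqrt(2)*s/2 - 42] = 6*s - 2*sqrt(2) + 1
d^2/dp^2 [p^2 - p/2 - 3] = 2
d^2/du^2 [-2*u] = 0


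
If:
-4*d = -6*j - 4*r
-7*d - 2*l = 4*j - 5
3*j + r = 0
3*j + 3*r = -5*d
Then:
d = 0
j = 0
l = 5/2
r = 0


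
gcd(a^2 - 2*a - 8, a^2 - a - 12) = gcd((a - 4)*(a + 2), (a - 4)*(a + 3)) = a - 4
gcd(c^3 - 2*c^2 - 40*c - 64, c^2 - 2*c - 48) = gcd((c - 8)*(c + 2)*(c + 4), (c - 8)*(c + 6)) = c - 8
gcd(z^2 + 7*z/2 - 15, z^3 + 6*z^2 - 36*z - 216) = z + 6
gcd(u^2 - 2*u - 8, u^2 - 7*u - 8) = 1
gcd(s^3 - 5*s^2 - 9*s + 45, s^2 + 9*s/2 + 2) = 1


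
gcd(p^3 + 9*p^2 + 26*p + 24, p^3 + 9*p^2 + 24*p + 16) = p + 4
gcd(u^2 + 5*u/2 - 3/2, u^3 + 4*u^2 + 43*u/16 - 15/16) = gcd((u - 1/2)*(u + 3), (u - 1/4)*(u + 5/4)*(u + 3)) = u + 3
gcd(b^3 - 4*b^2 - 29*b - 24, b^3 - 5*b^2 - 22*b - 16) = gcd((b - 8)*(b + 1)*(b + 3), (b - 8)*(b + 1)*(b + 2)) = b^2 - 7*b - 8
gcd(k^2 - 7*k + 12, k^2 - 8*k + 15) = k - 3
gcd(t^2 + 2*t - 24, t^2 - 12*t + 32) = t - 4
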